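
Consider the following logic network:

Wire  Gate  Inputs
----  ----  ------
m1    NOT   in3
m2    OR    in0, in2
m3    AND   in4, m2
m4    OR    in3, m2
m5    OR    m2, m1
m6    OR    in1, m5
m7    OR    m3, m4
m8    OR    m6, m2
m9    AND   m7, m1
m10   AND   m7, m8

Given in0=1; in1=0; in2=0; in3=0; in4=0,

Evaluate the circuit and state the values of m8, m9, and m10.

m8 = 1; m9 = 1; m10 = 1

m1 = NOT in3 = NOT 0 = 1
m2 = in0 OR in2 = 1 OR 0 = 1
m3 = in4 AND m2 = 0 AND 1 = 0
m4 = in3 OR m2 = 0 OR 1 = 1
m5 = m2 OR m1 = 1 OR 1 = 1
m6 = in1 OR m5 = 0 OR 1 = 1
m7 = m3 OR m4 = 0 OR 1 = 1
m8 = m6 OR m2 = 1 OR 1 = 1
m9 = m7 AND m1 = 1 AND 1 = 1
m10 = m7 AND m8 = 1 AND 1 = 1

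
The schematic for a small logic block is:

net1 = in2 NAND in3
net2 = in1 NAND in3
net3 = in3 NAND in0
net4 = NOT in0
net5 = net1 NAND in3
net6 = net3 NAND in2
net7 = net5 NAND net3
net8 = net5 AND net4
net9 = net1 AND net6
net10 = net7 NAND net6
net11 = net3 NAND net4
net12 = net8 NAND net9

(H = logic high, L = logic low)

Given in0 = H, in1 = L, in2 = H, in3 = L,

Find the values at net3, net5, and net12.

net1 = in2 NAND in3 = H NAND L = H
net3 = in3 NAND in0 = L NAND H = H
net4 = NOT in0 = NOT H = L
net5 = net1 NAND in3 = H NAND L = H
net6 = net3 NAND in2 = H NAND H = L
net8 = net5 AND net4 = H AND L = L
net9 = net1 AND net6 = H AND L = L
net12 = net8 NAND net9 = L NAND L = H

net3 = H  net5 = H  net12 = H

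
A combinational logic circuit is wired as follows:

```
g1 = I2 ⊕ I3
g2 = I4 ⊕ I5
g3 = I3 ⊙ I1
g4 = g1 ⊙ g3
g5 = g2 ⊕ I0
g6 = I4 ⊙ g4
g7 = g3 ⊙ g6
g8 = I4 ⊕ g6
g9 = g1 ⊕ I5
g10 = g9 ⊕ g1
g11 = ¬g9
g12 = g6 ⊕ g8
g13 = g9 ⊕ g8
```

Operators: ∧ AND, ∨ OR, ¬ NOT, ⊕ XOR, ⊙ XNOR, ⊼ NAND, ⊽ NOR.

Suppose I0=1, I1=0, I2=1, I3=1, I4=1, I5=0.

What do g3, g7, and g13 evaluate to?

g3 = 0; g7 = 0; g13 = 0

g1 = I2 XOR I3 = 1 XOR 1 = 0
g3 = I3 XNOR I1 = 1 XNOR 0 = 0
g4 = g1 XNOR g3 = 0 XNOR 0 = 1
g6 = I4 XNOR g4 = 1 XNOR 1 = 1
g7 = g3 XNOR g6 = 0 XNOR 1 = 0
g8 = I4 XOR g6 = 1 XOR 1 = 0
g9 = g1 XOR I5 = 0 XOR 0 = 0
g13 = g9 XOR g8 = 0 XOR 0 = 0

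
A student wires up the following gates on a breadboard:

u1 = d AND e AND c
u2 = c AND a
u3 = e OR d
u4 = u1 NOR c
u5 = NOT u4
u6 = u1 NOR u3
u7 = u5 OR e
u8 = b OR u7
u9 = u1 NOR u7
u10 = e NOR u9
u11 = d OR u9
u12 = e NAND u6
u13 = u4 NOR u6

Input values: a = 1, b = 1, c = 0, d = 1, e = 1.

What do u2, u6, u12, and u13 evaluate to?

u2 = 0  u6 = 0  u12 = 1  u13 = 0

u1 = d AND e AND c = 1 AND 1 AND 0 = 0
u2 = c AND a = 0 AND 1 = 0
u3 = e OR d = 1 OR 1 = 1
u4 = u1 NOR c = 0 NOR 0 = 1
u6 = u1 NOR u3 = 0 NOR 1 = 0
u12 = e NAND u6 = 1 NAND 0 = 1
u13 = u4 NOR u6 = 1 NOR 0 = 0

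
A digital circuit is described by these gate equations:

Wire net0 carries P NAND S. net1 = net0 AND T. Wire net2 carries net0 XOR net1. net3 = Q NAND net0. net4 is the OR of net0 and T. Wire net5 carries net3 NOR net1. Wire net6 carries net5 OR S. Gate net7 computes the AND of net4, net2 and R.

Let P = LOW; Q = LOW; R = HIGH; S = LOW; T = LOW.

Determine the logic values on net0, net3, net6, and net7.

net0 = HIGH, net3 = HIGH, net6 = LOW, net7 = HIGH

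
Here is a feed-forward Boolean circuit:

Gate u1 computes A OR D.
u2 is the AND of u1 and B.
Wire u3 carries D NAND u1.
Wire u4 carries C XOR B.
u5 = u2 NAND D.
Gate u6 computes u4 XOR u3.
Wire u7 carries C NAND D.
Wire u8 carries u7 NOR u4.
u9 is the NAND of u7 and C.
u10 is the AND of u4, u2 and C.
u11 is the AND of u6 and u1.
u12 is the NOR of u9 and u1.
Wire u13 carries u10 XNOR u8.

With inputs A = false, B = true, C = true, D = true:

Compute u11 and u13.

u11 = false  u13 = false

u1 = A OR D = false OR true = true
u2 = u1 AND B = true AND true = true
u3 = D NAND u1 = true NAND true = false
u4 = C XOR B = true XOR true = false
u6 = u4 XOR u3 = false XOR false = false
u7 = C NAND D = true NAND true = false
u8 = u7 NOR u4 = false NOR false = true
u10 = u4 AND u2 AND C = false AND true AND true = false
u11 = u6 AND u1 = false AND true = false
u13 = u10 XNOR u8 = false XNOR true = false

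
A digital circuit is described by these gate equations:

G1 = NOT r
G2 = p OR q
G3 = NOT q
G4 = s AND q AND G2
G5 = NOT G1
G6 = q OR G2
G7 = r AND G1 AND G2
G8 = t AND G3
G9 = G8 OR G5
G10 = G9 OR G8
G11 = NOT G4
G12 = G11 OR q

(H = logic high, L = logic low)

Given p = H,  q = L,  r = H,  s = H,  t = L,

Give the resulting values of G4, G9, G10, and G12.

G1 = NOT r = NOT H = L
G2 = p OR q = H OR L = H
G3 = NOT q = NOT L = H
G4 = s AND q AND G2 = H AND L AND H = L
G5 = NOT G1 = NOT L = H
G8 = t AND G3 = L AND H = L
G9 = G8 OR G5 = L OR H = H
G10 = G9 OR G8 = H OR L = H
G11 = NOT G4 = NOT L = H
G12 = G11 OR q = H OR L = H

G4 = L, G9 = H, G10 = H, G12 = H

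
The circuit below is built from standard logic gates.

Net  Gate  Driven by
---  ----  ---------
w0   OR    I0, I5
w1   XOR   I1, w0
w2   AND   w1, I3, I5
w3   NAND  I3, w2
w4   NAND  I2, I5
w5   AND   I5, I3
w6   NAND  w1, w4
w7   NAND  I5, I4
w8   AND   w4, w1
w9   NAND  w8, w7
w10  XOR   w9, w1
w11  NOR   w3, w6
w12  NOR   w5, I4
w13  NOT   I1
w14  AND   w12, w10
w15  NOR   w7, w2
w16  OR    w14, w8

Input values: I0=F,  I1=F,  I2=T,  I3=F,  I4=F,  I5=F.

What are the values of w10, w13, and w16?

w0 = I0 OR I5 = F OR F = F
w1 = I1 XOR w0 = F XOR F = F
w4 = I2 NAND I5 = T NAND F = T
w5 = I5 AND I3 = F AND F = F
w7 = I5 NAND I4 = F NAND F = T
w8 = w4 AND w1 = T AND F = F
w9 = w8 NAND w7 = F NAND T = T
w10 = w9 XOR w1 = T XOR F = T
w12 = w5 NOR I4 = F NOR F = T
w13 = NOT I1 = NOT F = T
w14 = w12 AND w10 = T AND T = T
w16 = w14 OR w8 = T OR F = T

w10 = T, w13 = T, w16 = T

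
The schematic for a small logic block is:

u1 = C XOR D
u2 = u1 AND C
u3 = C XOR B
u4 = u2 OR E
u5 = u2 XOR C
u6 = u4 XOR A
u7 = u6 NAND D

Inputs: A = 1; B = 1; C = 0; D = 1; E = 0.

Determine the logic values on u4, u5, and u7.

u1 = C XOR D = 0 XOR 1 = 1
u2 = u1 AND C = 1 AND 0 = 0
u4 = u2 OR E = 0 OR 0 = 0
u5 = u2 XOR C = 0 XOR 0 = 0
u6 = u4 XOR A = 0 XOR 1 = 1
u7 = u6 NAND D = 1 NAND 1 = 0

u4 = 0, u5 = 0, u7 = 0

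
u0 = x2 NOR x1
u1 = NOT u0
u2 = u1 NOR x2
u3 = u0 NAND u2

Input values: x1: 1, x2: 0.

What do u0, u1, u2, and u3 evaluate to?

u0 = x2 NOR x1 = 0 NOR 1 = 0
u1 = NOT u0 = NOT 0 = 1
u2 = u1 NOR x2 = 1 NOR 0 = 0
u3 = u0 NAND u2 = 0 NAND 0 = 1

u0 = 0, u1 = 1, u2 = 0, u3 = 1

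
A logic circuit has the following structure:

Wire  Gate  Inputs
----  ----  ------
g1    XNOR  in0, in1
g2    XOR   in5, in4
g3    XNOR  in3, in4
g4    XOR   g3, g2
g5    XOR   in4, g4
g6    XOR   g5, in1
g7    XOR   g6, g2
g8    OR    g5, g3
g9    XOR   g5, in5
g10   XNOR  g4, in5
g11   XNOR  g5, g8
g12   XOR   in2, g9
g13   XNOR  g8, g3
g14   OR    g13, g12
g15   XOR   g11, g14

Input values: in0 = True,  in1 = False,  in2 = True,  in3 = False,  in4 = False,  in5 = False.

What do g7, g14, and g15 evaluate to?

g2 = in5 XOR in4 = False XOR False = False
g3 = in3 XNOR in4 = False XNOR False = True
g4 = g3 XOR g2 = True XOR False = True
g5 = in4 XOR g4 = False XOR True = True
g6 = g5 XOR in1 = True XOR False = True
g7 = g6 XOR g2 = True XOR False = True
g8 = g5 OR g3 = True OR True = True
g9 = g5 XOR in5 = True XOR False = True
g11 = g5 XNOR g8 = True XNOR True = True
g12 = in2 XOR g9 = True XOR True = False
g13 = g8 XNOR g3 = True XNOR True = True
g14 = g13 OR g12 = True OR False = True
g15 = g11 XOR g14 = True XOR True = False

g7 = True, g14 = True, g15 = False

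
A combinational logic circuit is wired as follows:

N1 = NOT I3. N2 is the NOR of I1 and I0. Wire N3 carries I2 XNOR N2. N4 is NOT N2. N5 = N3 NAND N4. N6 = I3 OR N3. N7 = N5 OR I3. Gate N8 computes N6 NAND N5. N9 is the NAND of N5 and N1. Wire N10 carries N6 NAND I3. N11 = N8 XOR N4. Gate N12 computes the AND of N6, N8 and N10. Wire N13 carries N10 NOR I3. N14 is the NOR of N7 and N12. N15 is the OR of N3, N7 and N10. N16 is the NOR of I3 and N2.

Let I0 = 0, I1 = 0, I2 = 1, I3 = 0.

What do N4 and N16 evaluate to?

N4 = 0; N16 = 0

N2 = I1 NOR I0 = 0 NOR 0 = 1
N4 = NOT N2 = NOT 1 = 0
N16 = I3 NOR N2 = 0 NOR 1 = 0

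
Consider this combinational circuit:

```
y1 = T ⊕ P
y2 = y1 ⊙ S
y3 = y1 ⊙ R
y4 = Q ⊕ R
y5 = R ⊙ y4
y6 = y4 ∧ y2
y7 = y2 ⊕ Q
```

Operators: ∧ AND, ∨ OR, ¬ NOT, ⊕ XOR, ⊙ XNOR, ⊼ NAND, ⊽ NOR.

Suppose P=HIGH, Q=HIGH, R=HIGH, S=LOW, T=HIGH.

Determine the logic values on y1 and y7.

y1 = LOW, y7 = LOW

y1 = T XOR P = HIGH XOR HIGH = LOW
y2 = y1 XNOR S = LOW XNOR LOW = HIGH
y7 = y2 XOR Q = HIGH XOR HIGH = LOW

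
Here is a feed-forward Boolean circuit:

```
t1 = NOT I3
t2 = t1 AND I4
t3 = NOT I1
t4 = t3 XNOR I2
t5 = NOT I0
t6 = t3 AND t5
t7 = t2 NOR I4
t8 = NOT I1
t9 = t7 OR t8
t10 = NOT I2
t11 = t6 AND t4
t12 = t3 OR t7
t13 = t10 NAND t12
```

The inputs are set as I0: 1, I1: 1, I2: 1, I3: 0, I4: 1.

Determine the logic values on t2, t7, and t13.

t2 = 1  t7 = 0  t13 = 1

t1 = NOT I3 = NOT 0 = 1
t2 = t1 AND I4 = 1 AND 1 = 1
t3 = NOT I1 = NOT 1 = 0
t7 = t2 NOR I4 = 1 NOR 1 = 0
t10 = NOT I2 = NOT 1 = 0
t12 = t3 OR t7 = 0 OR 0 = 0
t13 = t10 NAND t12 = 0 NAND 0 = 1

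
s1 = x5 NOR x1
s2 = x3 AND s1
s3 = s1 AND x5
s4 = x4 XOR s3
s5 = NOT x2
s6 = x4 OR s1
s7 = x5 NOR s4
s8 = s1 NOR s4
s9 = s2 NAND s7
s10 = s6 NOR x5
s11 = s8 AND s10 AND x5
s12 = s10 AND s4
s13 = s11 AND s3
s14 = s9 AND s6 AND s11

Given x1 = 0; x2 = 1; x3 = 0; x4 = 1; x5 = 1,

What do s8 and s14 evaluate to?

s8 = 0; s14 = 0

s1 = x5 NOR x1 = 1 NOR 0 = 0
s2 = x3 AND s1 = 0 AND 0 = 0
s3 = s1 AND x5 = 0 AND 1 = 0
s4 = x4 XOR s3 = 1 XOR 0 = 1
s6 = x4 OR s1 = 1 OR 0 = 1
s7 = x5 NOR s4 = 1 NOR 1 = 0
s8 = s1 NOR s4 = 0 NOR 1 = 0
s9 = s2 NAND s7 = 0 NAND 0 = 1
s10 = s6 NOR x5 = 1 NOR 1 = 0
s11 = s8 AND s10 AND x5 = 0 AND 0 AND 1 = 0
s14 = s9 AND s6 AND s11 = 1 AND 1 AND 0 = 0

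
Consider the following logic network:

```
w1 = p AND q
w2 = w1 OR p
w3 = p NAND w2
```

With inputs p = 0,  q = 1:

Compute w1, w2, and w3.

w1 = 0  w2 = 0  w3 = 1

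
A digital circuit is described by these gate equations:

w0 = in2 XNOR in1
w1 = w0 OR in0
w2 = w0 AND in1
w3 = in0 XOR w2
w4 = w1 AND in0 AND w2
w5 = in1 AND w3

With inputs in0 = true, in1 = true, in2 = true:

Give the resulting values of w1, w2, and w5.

w1 = true  w2 = true  w5 = false

w0 = in2 XNOR in1 = true XNOR true = true
w1 = w0 OR in0 = true OR true = true
w2 = w0 AND in1 = true AND true = true
w3 = in0 XOR w2 = true XOR true = false
w5 = in1 AND w3 = true AND false = false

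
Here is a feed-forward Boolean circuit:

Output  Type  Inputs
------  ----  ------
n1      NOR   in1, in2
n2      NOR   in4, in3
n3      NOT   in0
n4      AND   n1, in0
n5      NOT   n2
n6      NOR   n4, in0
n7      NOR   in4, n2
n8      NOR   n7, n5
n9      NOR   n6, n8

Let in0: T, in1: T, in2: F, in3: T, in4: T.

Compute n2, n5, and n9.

n1 = in1 NOR in2 = T NOR F = F
n2 = in4 NOR in3 = T NOR T = F
n4 = n1 AND in0 = F AND T = F
n5 = NOT n2 = NOT F = T
n6 = n4 NOR in0 = F NOR T = F
n7 = in4 NOR n2 = T NOR F = F
n8 = n7 NOR n5 = F NOR T = F
n9 = n6 NOR n8 = F NOR F = T

n2 = F  n5 = T  n9 = T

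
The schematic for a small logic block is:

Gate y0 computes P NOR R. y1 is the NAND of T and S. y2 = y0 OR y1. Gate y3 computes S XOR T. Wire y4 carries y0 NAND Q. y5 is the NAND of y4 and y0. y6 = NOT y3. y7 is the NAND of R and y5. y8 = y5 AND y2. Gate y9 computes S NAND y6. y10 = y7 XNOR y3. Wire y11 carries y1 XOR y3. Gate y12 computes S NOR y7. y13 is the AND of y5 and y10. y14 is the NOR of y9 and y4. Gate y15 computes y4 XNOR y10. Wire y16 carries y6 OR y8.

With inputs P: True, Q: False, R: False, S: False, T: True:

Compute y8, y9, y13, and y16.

y0 = P NOR R = True NOR False = False
y1 = T NAND S = True NAND False = True
y2 = y0 OR y1 = False OR True = True
y3 = S XOR T = False XOR True = True
y4 = y0 NAND Q = False NAND False = True
y5 = y4 NAND y0 = True NAND False = True
y6 = NOT y3 = NOT True = False
y7 = R NAND y5 = False NAND True = True
y8 = y5 AND y2 = True AND True = True
y9 = S NAND y6 = False NAND False = True
y10 = y7 XNOR y3 = True XNOR True = True
y13 = y5 AND y10 = True AND True = True
y16 = y6 OR y8 = False OR True = True

y8 = True, y9 = True, y13 = True, y16 = True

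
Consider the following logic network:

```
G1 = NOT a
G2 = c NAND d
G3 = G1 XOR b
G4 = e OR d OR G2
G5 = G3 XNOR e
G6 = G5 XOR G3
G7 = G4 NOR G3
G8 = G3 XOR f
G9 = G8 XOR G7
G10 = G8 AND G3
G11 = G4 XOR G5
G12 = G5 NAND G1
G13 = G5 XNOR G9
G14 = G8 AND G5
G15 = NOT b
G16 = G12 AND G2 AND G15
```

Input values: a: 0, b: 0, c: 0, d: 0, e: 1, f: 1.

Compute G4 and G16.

G4 = 1, G16 = 0

G1 = NOT a = NOT 0 = 1
G2 = c NAND d = 0 NAND 0 = 1
G3 = G1 XOR b = 1 XOR 0 = 1
G4 = e OR d OR G2 = 1 OR 0 OR 1 = 1
G5 = G3 XNOR e = 1 XNOR 1 = 1
G12 = G5 NAND G1 = 1 NAND 1 = 0
G15 = NOT b = NOT 0 = 1
G16 = G12 AND G2 AND G15 = 0 AND 1 AND 1 = 0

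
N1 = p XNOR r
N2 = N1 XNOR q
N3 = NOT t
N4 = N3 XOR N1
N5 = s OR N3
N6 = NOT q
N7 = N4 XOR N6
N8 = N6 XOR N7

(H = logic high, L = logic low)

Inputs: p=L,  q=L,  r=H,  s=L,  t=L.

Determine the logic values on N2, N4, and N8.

N1 = p XNOR r = L XNOR H = L
N2 = N1 XNOR q = L XNOR L = H
N3 = NOT t = NOT L = H
N4 = N3 XOR N1 = H XOR L = H
N6 = NOT q = NOT L = H
N7 = N4 XOR N6 = H XOR H = L
N8 = N6 XOR N7 = H XOR L = H

N2 = H; N4 = H; N8 = H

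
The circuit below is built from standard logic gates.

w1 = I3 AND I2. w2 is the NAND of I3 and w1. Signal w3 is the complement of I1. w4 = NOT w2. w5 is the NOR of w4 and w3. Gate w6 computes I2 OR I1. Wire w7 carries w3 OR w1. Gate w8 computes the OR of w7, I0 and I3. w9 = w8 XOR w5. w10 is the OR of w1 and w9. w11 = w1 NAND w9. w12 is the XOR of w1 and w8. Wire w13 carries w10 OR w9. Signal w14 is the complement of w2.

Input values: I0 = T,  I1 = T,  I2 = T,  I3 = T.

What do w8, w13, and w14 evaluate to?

w8 = T, w13 = T, w14 = T

w1 = I3 AND I2 = T AND T = T
w2 = I3 NAND w1 = T NAND T = F
w3 = NOT I1 = NOT T = F
w4 = NOT w2 = NOT F = T
w5 = w4 NOR w3 = T NOR F = F
w7 = w3 OR w1 = F OR T = T
w8 = w7 OR I0 OR I3 = T OR T OR T = T
w9 = w8 XOR w5 = T XOR F = T
w10 = w1 OR w9 = T OR T = T
w13 = w10 OR w9 = T OR T = T
w14 = NOT w2 = NOT F = T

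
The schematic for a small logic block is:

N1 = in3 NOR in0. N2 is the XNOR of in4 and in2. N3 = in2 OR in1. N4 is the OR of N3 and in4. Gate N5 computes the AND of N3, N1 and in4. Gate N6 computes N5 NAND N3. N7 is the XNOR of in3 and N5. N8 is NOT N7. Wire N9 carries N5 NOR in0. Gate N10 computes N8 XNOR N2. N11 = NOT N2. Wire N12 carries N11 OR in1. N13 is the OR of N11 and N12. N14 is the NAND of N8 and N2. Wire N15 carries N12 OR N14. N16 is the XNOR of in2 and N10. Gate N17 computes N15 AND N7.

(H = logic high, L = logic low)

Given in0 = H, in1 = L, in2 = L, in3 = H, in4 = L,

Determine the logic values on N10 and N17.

N10 = H, N17 = L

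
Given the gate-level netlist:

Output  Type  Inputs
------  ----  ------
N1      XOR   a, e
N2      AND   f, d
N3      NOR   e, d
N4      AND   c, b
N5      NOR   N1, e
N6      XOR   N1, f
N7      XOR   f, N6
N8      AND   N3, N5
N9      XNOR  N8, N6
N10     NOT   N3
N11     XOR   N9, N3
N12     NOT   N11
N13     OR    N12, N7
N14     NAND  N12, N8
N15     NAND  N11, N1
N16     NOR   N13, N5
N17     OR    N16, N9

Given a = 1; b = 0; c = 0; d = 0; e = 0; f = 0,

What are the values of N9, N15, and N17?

N9 = 0, N15 = 0, N17 = 0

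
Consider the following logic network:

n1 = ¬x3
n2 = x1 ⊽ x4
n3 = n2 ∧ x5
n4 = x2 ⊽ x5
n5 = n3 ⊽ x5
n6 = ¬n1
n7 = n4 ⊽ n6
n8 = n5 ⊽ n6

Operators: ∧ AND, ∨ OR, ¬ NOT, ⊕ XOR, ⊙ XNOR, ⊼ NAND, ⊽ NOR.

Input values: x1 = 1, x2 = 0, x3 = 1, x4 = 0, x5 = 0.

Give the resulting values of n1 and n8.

n1 = 0, n8 = 0

n1 = NOT x3 = NOT 1 = 0
n2 = x1 NOR x4 = 1 NOR 0 = 0
n3 = n2 AND x5 = 0 AND 0 = 0
n5 = n3 NOR x5 = 0 NOR 0 = 1
n6 = NOT n1 = NOT 0 = 1
n8 = n5 NOR n6 = 1 NOR 1 = 0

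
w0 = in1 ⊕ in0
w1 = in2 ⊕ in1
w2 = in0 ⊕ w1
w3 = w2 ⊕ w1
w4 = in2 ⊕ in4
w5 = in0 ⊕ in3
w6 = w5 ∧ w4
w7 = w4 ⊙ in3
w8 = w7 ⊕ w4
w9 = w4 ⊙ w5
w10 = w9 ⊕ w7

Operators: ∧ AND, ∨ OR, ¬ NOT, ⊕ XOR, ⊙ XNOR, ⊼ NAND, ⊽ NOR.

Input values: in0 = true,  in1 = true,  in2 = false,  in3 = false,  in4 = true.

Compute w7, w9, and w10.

w7 = false; w9 = true; w10 = true

w4 = in2 XOR in4 = false XOR true = true
w5 = in0 XOR in3 = true XOR false = true
w7 = w4 XNOR in3 = true XNOR false = false
w9 = w4 XNOR w5 = true XNOR true = true
w10 = w9 XOR w7 = true XOR false = true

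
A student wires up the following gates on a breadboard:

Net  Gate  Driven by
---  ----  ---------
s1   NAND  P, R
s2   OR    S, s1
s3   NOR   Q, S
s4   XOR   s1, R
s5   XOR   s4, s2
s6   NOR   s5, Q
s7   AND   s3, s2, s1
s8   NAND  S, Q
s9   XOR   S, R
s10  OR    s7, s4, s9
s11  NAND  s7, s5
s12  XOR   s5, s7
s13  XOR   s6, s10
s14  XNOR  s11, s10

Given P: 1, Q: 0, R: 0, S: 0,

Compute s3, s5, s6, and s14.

s3 = 1, s5 = 0, s6 = 1, s14 = 1

s1 = P NAND R = 1 NAND 0 = 1
s2 = S OR s1 = 0 OR 1 = 1
s3 = Q NOR S = 0 NOR 0 = 1
s4 = s1 XOR R = 1 XOR 0 = 1
s5 = s4 XOR s2 = 1 XOR 1 = 0
s6 = s5 NOR Q = 0 NOR 0 = 1
s7 = s3 AND s2 AND s1 = 1 AND 1 AND 1 = 1
s9 = S XOR R = 0 XOR 0 = 0
s10 = s7 OR s4 OR s9 = 1 OR 1 OR 0 = 1
s11 = s7 NAND s5 = 1 NAND 0 = 1
s14 = s11 XNOR s10 = 1 XNOR 1 = 1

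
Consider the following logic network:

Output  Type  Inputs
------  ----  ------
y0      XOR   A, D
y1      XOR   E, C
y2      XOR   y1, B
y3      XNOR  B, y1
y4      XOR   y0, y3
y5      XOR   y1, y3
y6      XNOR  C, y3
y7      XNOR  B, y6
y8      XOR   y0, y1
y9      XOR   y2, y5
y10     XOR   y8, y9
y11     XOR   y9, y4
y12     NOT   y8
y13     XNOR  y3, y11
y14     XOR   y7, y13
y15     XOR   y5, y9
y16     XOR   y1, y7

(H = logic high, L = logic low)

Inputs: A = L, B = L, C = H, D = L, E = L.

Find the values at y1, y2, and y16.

y1 = H, y2 = H, y16 = L

y1 = E XOR C = L XOR H = H
y2 = y1 XOR B = H XOR L = H
y3 = B XNOR y1 = L XNOR H = L
y6 = C XNOR y3 = H XNOR L = L
y7 = B XNOR y6 = L XNOR L = H
y16 = y1 XOR y7 = H XOR H = L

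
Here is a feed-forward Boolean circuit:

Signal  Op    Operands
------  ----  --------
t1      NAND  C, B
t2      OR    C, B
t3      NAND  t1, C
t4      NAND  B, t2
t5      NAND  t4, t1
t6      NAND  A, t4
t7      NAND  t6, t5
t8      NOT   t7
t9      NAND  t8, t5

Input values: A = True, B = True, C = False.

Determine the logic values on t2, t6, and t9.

t2 = True; t6 = True; t9 = False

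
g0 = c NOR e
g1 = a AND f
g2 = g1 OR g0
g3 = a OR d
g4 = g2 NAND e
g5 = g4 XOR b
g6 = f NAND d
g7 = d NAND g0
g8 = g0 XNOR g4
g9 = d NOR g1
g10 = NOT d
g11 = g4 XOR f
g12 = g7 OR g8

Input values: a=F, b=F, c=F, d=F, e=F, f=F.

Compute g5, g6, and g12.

g0 = c NOR e = F NOR F = T
g1 = a AND f = F AND F = F
g2 = g1 OR g0 = F OR T = T
g4 = g2 NAND e = T NAND F = T
g5 = g4 XOR b = T XOR F = T
g6 = f NAND d = F NAND F = T
g7 = d NAND g0 = F NAND T = T
g8 = g0 XNOR g4 = T XNOR T = T
g12 = g7 OR g8 = T OR T = T

g5 = T  g6 = T  g12 = T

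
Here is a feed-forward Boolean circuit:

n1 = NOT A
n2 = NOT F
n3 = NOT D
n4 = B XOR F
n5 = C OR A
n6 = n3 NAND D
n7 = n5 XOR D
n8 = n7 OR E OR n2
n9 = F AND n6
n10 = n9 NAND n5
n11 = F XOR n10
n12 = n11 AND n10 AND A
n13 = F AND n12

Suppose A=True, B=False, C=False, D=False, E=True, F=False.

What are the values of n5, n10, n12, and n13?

n3 = NOT D = NOT False = True
n5 = C OR A = False OR True = True
n6 = n3 NAND D = True NAND False = True
n9 = F AND n6 = False AND True = False
n10 = n9 NAND n5 = False NAND True = True
n11 = F XOR n10 = False XOR True = True
n12 = n11 AND n10 AND A = True AND True AND True = True
n13 = F AND n12 = False AND True = False

n5 = True, n10 = True, n12 = True, n13 = False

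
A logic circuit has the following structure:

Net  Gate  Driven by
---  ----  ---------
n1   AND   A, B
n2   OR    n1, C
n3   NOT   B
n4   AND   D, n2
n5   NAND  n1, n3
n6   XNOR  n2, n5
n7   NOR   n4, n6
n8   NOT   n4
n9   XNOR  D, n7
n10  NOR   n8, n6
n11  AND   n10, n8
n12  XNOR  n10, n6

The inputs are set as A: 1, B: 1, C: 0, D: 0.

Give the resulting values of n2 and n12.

n1 = A AND B = 1 AND 1 = 1
n2 = n1 OR C = 1 OR 0 = 1
n3 = NOT B = NOT 1 = 0
n4 = D AND n2 = 0 AND 1 = 0
n5 = n1 NAND n3 = 1 NAND 0 = 1
n6 = n2 XNOR n5 = 1 XNOR 1 = 1
n8 = NOT n4 = NOT 0 = 1
n10 = n8 NOR n6 = 1 NOR 1 = 0
n12 = n10 XNOR n6 = 0 XNOR 1 = 0

n2 = 1  n12 = 0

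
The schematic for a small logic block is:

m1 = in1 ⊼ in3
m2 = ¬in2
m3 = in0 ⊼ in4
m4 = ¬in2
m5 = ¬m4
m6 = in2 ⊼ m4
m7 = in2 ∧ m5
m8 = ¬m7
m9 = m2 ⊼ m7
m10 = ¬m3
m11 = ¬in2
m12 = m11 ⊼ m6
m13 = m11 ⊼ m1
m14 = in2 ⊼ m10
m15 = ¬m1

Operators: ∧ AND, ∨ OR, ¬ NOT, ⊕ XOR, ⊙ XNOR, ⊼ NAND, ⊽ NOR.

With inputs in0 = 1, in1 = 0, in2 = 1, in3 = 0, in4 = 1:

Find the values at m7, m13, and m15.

m1 = in1 NAND in3 = 0 NAND 0 = 1
m4 = NOT in2 = NOT 1 = 0
m5 = NOT m4 = NOT 0 = 1
m7 = in2 AND m5 = 1 AND 1 = 1
m11 = NOT in2 = NOT 1 = 0
m13 = m11 NAND m1 = 0 NAND 1 = 1
m15 = NOT m1 = NOT 1 = 0

m7 = 1  m13 = 1  m15 = 0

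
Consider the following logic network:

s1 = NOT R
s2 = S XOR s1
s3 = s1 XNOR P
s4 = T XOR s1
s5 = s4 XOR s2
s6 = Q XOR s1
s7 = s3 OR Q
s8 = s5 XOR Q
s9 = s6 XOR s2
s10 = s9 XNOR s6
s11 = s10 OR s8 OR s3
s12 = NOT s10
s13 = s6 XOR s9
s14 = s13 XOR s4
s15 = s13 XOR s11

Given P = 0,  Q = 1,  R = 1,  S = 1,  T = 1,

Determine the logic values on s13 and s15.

s13 = 1, s15 = 0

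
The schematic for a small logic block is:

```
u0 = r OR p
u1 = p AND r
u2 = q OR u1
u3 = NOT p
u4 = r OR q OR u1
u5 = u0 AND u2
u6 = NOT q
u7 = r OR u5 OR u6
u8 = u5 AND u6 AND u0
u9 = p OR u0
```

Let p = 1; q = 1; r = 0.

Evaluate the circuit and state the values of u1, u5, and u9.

u0 = r OR p = 0 OR 1 = 1
u1 = p AND r = 1 AND 0 = 0
u2 = q OR u1 = 1 OR 0 = 1
u5 = u0 AND u2 = 1 AND 1 = 1
u9 = p OR u0 = 1 OR 1 = 1

u1 = 0, u5 = 1, u9 = 1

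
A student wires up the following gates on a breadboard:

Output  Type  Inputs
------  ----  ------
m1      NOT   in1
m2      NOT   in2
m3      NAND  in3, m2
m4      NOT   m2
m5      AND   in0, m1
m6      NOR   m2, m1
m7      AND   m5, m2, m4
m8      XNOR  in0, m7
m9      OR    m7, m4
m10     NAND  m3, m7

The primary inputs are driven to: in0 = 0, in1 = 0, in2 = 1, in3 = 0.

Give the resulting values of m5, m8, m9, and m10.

m5 = 0  m8 = 1  m9 = 1  m10 = 1

m1 = NOT in1 = NOT 0 = 1
m2 = NOT in2 = NOT 1 = 0
m3 = in3 NAND m2 = 0 NAND 0 = 1
m4 = NOT m2 = NOT 0 = 1
m5 = in0 AND m1 = 0 AND 1 = 0
m7 = m5 AND m2 AND m4 = 0 AND 0 AND 1 = 0
m8 = in0 XNOR m7 = 0 XNOR 0 = 1
m9 = m7 OR m4 = 0 OR 1 = 1
m10 = m3 NAND m7 = 1 NAND 0 = 1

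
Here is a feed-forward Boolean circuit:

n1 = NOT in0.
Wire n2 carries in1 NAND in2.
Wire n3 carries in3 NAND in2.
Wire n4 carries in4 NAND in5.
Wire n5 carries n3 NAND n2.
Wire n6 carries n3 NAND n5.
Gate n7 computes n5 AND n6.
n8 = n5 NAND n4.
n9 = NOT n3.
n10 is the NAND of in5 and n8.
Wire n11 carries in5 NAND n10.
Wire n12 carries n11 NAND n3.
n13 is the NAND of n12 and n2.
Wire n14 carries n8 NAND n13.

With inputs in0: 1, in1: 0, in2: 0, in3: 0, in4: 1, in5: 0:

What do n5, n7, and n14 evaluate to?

n2 = in1 NAND in2 = 0 NAND 0 = 1
n3 = in3 NAND in2 = 0 NAND 0 = 1
n4 = in4 NAND in5 = 1 NAND 0 = 1
n5 = n3 NAND n2 = 1 NAND 1 = 0
n6 = n3 NAND n5 = 1 NAND 0 = 1
n7 = n5 AND n6 = 0 AND 1 = 0
n8 = n5 NAND n4 = 0 NAND 1 = 1
n10 = in5 NAND n8 = 0 NAND 1 = 1
n11 = in5 NAND n10 = 0 NAND 1 = 1
n12 = n11 NAND n3 = 1 NAND 1 = 0
n13 = n12 NAND n2 = 0 NAND 1 = 1
n14 = n8 NAND n13 = 1 NAND 1 = 0

n5 = 0  n7 = 0  n14 = 0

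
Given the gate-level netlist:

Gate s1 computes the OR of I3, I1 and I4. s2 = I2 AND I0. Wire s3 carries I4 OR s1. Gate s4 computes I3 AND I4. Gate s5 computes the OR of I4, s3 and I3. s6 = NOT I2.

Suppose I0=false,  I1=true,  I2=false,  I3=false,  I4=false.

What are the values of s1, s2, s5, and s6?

s1 = true, s2 = false, s5 = true, s6 = true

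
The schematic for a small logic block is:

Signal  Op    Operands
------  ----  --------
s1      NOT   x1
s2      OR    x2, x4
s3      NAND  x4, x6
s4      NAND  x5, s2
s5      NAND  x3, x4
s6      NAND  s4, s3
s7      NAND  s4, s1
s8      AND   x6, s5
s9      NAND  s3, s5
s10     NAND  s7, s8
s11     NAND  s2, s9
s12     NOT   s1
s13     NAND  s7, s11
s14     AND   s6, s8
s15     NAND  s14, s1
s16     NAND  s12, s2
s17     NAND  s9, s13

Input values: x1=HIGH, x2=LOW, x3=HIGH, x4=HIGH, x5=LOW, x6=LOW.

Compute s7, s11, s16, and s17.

s7 = HIGH, s11 = LOW, s16 = LOW, s17 = LOW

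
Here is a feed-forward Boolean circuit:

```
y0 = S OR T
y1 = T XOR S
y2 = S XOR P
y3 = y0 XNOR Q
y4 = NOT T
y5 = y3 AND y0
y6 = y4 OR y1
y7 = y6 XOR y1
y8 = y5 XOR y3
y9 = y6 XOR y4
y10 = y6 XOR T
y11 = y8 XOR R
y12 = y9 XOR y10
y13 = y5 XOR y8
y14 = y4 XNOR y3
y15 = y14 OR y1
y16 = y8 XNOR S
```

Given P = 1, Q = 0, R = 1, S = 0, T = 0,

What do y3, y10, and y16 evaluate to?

y3 = 1, y10 = 1, y16 = 0

y0 = S OR T = 0 OR 0 = 0
y1 = T XOR S = 0 XOR 0 = 0
y3 = y0 XNOR Q = 0 XNOR 0 = 1
y4 = NOT T = NOT 0 = 1
y5 = y3 AND y0 = 1 AND 0 = 0
y6 = y4 OR y1 = 1 OR 0 = 1
y8 = y5 XOR y3 = 0 XOR 1 = 1
y10 = y6 XOR T = 1 XOR 0 = 1
y16 = y8 XNOR S = 1 XNOR 0 = 0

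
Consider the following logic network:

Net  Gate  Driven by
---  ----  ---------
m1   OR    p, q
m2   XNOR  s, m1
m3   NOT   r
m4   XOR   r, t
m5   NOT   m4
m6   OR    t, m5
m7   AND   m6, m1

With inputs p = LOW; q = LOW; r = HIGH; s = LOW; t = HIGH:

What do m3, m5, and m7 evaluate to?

m3 = LOW, m5 = HIGH, m7 = LOW

m1 = p OR q = LOW OR LOW = LOW
m3 = NOT r = NOT HIGH = LOW
m4 = r XOR t = HIGH XOR HIGH = LOW
m5 = NOT m4 = NOT LOW = HIGH
m6 = t OR m5 = HIGH OR HIGH = HIGH
m7 = m6 AND m1 = HIGH AND LOW = LOW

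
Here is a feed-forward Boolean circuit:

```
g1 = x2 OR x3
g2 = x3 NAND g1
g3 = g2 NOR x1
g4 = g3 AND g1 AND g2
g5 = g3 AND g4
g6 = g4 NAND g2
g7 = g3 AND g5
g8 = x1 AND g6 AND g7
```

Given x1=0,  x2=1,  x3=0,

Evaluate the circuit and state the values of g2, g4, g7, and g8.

g2 = 1, g4 = 0, g7 = 0, g8 = 0

g1 = x2 OR x3 = 1 OR 0 = 1
g2 = x3 NAND g1 = 0 NAND 1 = 1
g3 = g2 NOR x1 = 1 NOR 0 = 0
g4 = g3 AND g1 AND g2 = 0 AND 1 AND 1 = 0
g5 = g3 AND g4 = 0 AND 0 = 0
g6 = g4 NAND g2 = 0 NAND 1 = 1
g7 = g3 AND g5 = 0 AND 0 = 0
g8 = x1 AND g6 AND g7 = 0 AND 1 AND 0 = 0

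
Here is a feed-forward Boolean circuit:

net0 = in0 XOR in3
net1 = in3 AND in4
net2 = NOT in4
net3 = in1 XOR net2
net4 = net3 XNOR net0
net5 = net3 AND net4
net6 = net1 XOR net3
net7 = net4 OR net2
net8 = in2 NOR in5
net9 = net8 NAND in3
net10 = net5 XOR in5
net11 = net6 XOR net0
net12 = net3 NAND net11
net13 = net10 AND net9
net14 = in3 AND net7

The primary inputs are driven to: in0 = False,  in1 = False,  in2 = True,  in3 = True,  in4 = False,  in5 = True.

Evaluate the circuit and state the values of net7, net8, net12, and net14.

net7 = True, net8 = False, net12 = True, net14 = True

net0 = in0 XOR in3 = False XOR True = True
net1 = in3 AND in4 = True AND False = False
net2 = NOT in4 = NOT False = True
net3 = in1 XOR net2 = False XOR True = True
net4 = net3 XNOR net0 = True XNOR True = True
net6 = net1 XOR net3 = False XOR True = True
net7 = net4 OR net2 = True OR True = True
net8 = in2 NOR in5 = True NOR True = False
net11 = net6 XOR net0 = True XOR True = False
net12 = net3 NAND net11 = True NAND False = True
net14 = in3 AND net7 = True AND True = True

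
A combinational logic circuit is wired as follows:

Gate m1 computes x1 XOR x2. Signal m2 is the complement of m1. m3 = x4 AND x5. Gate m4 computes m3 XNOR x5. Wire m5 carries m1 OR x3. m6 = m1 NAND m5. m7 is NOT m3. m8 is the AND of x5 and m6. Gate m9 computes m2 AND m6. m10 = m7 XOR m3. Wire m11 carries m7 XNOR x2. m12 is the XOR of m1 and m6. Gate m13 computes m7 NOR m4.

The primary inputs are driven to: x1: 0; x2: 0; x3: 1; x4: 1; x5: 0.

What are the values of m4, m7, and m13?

m3 = x4 AND x5 = 1 AND 0 = 0
m4 = m3 XNOR x5 = 0 XNOR 0 = 1
m7 = NOT m3 = NOT 0 = 1
m13 = m7 NOR m4 = 1 NOR 1 = 0

m4 = 1, m7 = 1, m13 = 0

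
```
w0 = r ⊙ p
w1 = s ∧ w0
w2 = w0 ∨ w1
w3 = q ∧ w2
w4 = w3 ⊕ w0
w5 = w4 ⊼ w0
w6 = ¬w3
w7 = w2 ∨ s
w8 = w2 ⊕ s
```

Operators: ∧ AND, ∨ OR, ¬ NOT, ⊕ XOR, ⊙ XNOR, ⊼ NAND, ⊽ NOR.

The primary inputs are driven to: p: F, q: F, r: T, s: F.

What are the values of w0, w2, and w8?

w0 = F; w2 = F; w8 = F

w0 = r XNOR p = T XNOR F = F
w1 = s AND w0 = F AND F = F
w2 = w0 OR w1 = F OR F = F
w8 = w2 XOR s = F XOR F = F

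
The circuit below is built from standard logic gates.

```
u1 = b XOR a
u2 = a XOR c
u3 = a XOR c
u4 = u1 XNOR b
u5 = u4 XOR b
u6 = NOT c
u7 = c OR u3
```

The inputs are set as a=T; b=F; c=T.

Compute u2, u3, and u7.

u2 = F; u3 = F; u7 = T

u2 = a XOR c = T XOR T = F
u3 = a XOR c = T XOR T = F
u7 = c OR u3 = T OR F = T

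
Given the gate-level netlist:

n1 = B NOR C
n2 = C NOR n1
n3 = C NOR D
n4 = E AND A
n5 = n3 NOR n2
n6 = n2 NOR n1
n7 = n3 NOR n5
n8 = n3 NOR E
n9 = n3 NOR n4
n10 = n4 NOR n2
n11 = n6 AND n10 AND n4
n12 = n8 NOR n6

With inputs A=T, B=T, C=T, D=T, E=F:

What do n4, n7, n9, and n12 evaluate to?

n1 = B NOR C = T NOR T = F
n2 = C NOR n1 = T NOR F = F
n3 = C NOR D = T NOR T = F
n4 = E AND A = F AND T = F
n5 = n3 NOR n2 = F NOR F = T
n6 = n2 NOR n1 = F NOR F = T
n7 = n3 NOR n5 = F NOR T = F
n8 = n3 NOR E = F NOR F = T
n9 = n3 NOR n4 = F NOR F = T
n12 = n8 NOR n6 = T NOR T = F

n4 = F  n7 = F  n9 = T  n12 = F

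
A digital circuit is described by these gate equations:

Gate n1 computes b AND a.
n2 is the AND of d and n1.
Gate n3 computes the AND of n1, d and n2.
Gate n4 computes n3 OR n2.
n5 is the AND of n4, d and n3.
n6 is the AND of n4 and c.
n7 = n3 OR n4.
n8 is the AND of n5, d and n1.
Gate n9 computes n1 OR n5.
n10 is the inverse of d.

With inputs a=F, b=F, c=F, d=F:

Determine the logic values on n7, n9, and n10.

n1 = b AND a = F AND F = F
n2 = d AND n1 = F AND F = F
n3 = n1 AND d AND n2 = F AND F AND F = F
n4 = n3 OR n2 = F OR F = F
n5 = n4 AND d AND n3 = F AND F AND F = F
n7 = n3 OR n4 = F OR F = F
n9 = n1 OR n5 = F OR F = F
n10 = NOT d = NOT F = T

n7 = F  n9 = F  n10 = T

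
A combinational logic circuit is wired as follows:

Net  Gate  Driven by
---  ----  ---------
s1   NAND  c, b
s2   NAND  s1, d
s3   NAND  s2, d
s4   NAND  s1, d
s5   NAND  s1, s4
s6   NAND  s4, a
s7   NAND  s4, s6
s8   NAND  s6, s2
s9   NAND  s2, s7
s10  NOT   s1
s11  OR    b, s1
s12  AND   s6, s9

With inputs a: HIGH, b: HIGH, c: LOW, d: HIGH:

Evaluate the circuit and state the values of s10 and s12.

s10 = LOW, s12 = HIGH

s1 = c NAND b = LOW NAND HIGH = HIGH
s2 = s1 NAND d = HIGH NAND HIGH = LOW
s4 = s1 NAND d = HIGH NAND HIGH = LOW
s6 = s4 NAND a = LOW NAND HIGH = HIGH
s7 = s4 NAND s6 = LOW NAND HIGH = HIGH
s9 = s2 NAND s7 = LOW NAND HIGH = HIGH
s10 = NOT s1 = NOT HIGH = LOW
s12 = s6 AND s9 = HIGH AND HIGH = HIGH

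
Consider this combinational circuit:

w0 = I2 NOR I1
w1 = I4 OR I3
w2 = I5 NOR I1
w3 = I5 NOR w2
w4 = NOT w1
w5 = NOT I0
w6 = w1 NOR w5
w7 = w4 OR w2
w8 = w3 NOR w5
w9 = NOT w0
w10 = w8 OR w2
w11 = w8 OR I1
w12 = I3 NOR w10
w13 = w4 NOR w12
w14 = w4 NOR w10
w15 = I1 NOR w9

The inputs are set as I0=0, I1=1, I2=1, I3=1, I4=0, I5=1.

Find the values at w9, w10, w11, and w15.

w9 = 1  w10 = 0  w11 = 1  w15 = 0

w0 = I2 NOR I1 = 1 NOR 1 = 0
w2 = I5 NOR I1 = 1 NOR 1 = 0
w3 = I5 NOR w2 = 1 NOR 0 = 0
w5 = NOT I0 = NOT 0 = 1
w8 = w3 NOR w5 = 0 NOR 1 = 0
w9 = NOT w0 = NOT 0 = 1
w10 = w8 OR w2 = 0 OR 0 = 0
w11 = w8 OR I1 = 0 OR 1 = 1
w15 = I1 NOR w9 = 1 NOR 1 = 0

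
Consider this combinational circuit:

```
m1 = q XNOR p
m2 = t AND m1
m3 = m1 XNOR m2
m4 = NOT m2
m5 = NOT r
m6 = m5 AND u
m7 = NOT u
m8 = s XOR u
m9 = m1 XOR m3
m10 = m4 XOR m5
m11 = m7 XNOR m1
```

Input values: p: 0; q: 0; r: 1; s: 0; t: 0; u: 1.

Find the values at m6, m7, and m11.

m6 = 0  m7 = 0  m11 = 0

m1 = q XNOR p = 0 XNOR 0 = 1
m5 = NOT r = NOT 1 = 0
m6 = m5 AND u = 0 AND 1 = 0
m7 = NOT u = NOT 1 = 0
m11 = m7 XNOR m1 = 0 XNOR 1 = 0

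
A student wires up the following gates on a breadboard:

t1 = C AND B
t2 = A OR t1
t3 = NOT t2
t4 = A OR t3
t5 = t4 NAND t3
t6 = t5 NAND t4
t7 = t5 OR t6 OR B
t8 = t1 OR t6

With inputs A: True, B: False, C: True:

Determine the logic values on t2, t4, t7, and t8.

t1 = C AND B = True AND False = False
t2 = A OR t1 = True OR False = True
t3 = NOT t2 = NOT True = False
t4 = A OR t3 = True OR False = True
t5 = t4 NAND t3 = True NAND False = True
t6 = t5 NAND t4 = True NAND True = False
t7 = t5 OR t6 OR B = True OR False OR False = True
t8 = t1 OR t6 = False OR False = False

t2 = True  t4 = True  t7 = True  t8 = False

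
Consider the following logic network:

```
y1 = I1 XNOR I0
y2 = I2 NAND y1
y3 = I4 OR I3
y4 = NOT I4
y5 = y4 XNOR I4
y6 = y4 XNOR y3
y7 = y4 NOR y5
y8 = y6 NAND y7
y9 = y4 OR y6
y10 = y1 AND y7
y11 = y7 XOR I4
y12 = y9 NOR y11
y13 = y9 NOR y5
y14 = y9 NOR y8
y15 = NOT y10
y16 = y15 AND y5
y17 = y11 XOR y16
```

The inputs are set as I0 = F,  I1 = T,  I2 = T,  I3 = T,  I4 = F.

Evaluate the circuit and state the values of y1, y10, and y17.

y1 = F, y10 = F, y17 = F

y1 = I1 XNOR I0 = T XNOR F = F
y4 = NOT I4 = NOT F = T
y5 = y4 XNOR I4 = T XNOR F = F
y7 = y4 NOR y5 = T NOR F = F
y10 = y1 AND y7 = F AND F = F
y11 = y7 XOR I4 = F XOR F = F
y15 = NOT y10 = NOT F = T
y16 = y15 AND y5 = T AND F = F
y17 = y11 XOR y16 = F XOR F = F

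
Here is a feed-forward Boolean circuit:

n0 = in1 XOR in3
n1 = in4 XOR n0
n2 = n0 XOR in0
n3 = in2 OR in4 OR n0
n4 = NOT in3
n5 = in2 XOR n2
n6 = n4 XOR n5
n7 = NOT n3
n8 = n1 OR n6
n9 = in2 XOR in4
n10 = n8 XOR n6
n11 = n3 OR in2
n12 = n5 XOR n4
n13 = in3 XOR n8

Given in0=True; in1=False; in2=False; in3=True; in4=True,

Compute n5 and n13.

n0 = in1 XOR in3 = False XOR True = True
n1 = in4 XOR n0 = True XOR True = False
n2 = n0 XOR in0 = True XOR True = False
n4 = NOT in3 = NOT True = False
n5 = in2 XOR n2 = False XOR False = False
n6 = n4 XOR n5 = False XOR False = False
n8 = n1 OR n6 = False OR False = False
n13 = in3 XOR n8 = True XOR False = True

n5 = False, n13 = True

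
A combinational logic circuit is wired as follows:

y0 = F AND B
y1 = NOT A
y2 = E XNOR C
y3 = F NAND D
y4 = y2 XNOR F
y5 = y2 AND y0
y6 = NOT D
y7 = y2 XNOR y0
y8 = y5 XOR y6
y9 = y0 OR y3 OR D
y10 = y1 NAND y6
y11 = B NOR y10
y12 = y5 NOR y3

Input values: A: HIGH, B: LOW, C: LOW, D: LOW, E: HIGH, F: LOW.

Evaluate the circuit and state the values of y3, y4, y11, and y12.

y0 = F AND B = LOW AND LOW = LOW
y1 = NOT A = NOT HIGH = LOW
y2 = E XNOR C = HIGH XNOR LOW = LOW
y3 = F NAND D = LOW NAND LOW = HIGH
y4 = y2 XNOR F = LOW XNOR LOW = HIGH
y5 = y2 AND y0 = LOW AND LOW = LOW
y6 = NOT D = NOT LOW = HIGH
y10 = y1 NAND y6 = LOW NAND HIGH = HIGH
y11 = B NOR y10 = LOW NOR HIGH = LOW
y12 = y5 NOR y3 = LOW NOR HIGH = LOW

y3 = HIGH, y4 = HIGH, y11 = LOW, y12 = LOW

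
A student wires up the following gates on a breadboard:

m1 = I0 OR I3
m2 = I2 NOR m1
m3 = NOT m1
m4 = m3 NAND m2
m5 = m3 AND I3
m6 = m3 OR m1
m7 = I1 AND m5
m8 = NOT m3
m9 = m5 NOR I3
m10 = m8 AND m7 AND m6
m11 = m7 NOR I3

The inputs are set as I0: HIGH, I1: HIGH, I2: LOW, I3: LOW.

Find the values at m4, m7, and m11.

m4 = HIGH, m7 = LOW, m11 = HIGH

m1 = I0 OR I3 = HIGH OR LOW = HIGH
m2 = I2 NOR m1 = LOW NOR HIGH = LOW
m3 = NOT m1 = NOT HIGH = LOW
m4 = m3 NAND m2 = LOW NAND LOW = HIGH
m5 = m3 AND I3 = LOW AND LOW = LOW
m7 = I1 AND m5 = HIGH AND LOW = LOW
m11 = m7 NOR I3 = LOW NOR LOW = HIGH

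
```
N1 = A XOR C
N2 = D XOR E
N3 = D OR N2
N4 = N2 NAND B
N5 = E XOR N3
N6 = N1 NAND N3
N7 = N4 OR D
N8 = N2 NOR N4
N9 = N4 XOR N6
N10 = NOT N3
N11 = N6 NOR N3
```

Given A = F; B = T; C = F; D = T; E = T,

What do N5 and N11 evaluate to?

N5 = F; N11 = F

N1 = A XOR C = F XOR F = F
N2 = D XOR E = T XOR T = F
N3 = D OR N2 = T OR F = T
N5 = E XOR N3 = T XOR T = F
N6 = N1 NAND N3 = F NAND T = T
N11 = N6 NOR N3 = T NOR T = F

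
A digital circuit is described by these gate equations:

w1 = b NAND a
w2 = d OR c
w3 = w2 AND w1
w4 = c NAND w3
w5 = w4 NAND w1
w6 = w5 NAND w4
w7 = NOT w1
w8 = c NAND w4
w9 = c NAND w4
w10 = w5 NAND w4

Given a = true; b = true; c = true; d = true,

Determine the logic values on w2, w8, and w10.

w1 = b NAND a = true NAND true = false
w2 = d OR c = true OR true = true
w3 = w2 AND w1 = true AND false = false
w4 = c NAND w3 = true NAND false = true
w5 = w4 NAND w1 = true NAND false = true
w8 = c NAND w4 = true NAND true = false
w10 = w5 NAND w4 = true NAND true = false

w2 = true, w8 = false, w10 = false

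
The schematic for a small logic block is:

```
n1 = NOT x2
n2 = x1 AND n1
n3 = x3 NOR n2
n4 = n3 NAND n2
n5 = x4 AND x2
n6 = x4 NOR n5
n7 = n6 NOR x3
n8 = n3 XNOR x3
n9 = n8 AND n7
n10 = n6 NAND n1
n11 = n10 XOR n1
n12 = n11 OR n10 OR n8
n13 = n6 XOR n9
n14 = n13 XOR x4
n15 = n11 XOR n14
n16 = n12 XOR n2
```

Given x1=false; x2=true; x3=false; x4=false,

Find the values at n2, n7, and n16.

n2 = false; n7 = false; n16 = true

n1 = NOT x2 = NOT true = false
n2 = x1 AND n1 = false AND false = false
n3 = x3 NOR n2 = false NOR false = true
n5 = x4 AND x2 = false AND true = false
n6 = x4 NOR n5 = false NOR false = true
n7 = n6 NOR x3 = true NOR false = false
n8 = n3 XNOR x3 = true XNOR false = false
n10 = n6 NAND n1 = true NAND false = true
n11 = n10 XOR n1 = true XOR false = true
n12 = n11 OR n10 OR n8 = true OR true OR false = true
n16 = n12 XOR n2 = true XOR false = true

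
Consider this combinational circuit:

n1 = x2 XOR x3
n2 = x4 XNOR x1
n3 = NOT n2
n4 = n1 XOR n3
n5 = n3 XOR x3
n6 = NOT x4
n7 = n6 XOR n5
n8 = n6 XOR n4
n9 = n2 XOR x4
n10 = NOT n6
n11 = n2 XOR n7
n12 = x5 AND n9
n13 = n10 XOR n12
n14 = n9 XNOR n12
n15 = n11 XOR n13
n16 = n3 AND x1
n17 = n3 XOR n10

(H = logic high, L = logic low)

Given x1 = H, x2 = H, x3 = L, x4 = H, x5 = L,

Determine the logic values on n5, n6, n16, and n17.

n5 = L, n6 = L, n16 = L, n17 = H

n2 = x4 XNOR x1 = H XNOR H = H
n3 = NOT n2 = NOT H = L
n5 = n3 XOR x3 = L XOR L = L
n6 = NOT x4 = NOT H = L
n10 = NOT n6 = NOT L = H
n16 = n3 AND x1 = L AND H = L
n17 = n3 XOR n10 = L XOR H = H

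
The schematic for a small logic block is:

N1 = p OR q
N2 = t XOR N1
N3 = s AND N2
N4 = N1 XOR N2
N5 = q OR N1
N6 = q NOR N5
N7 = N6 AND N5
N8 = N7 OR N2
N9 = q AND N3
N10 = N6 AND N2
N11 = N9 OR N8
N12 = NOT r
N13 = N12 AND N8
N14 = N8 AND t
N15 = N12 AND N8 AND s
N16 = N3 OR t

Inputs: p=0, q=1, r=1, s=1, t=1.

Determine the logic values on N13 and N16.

N1 = p OR q = 0 OR 1 = 1
N2 = t XOR N1 = 1 XOR 1 = 0
N3 = s AND N2 = 1 AND 0 = 0
N5 = q OR N1 = 1 OR 1 = 1
N6 = q NOR N5 = 1 NOR 1 = 0
N7 = N6 AND N5 = 0 AND 1 = 0
N8 = N7 OR N2 = 0 OR 0 = 0
N12 = NOT r = NOT 1 = 0
N13 = N12 AND N8 = 0 AND 0 = 0
N16 = N3 OR t = 0 OR 1 = 1

N13 = 0, N16 = 1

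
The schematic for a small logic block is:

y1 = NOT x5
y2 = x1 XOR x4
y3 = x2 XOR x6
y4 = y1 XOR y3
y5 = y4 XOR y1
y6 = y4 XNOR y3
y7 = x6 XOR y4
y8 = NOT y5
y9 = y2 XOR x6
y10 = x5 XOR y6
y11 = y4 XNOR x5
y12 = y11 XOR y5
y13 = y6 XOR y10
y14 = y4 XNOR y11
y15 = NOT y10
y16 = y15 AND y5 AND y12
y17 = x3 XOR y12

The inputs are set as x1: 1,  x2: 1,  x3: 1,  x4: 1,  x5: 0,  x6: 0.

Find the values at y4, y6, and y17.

y1 = NOT x5 = NOT 0 = 1
y3 = x2 XOR x6 = 1 XOR 0 = 1
y4 = y1 XOR y3 = 1 XOR 1 = 0
y5 = y4 XOR y1 = 0 XOR 1 = 1
y6 = y4 XNOR y3 = 0 XNOR 1 = 0
y11 = y4 XNOR x5 = 0 XNOR 0 = 1
y12 = y11 XOR y5 = 1 XOR 1 = 0
y17 = x3 XOR y12 = 1 XOR 0 = 1

y4 = 0, y6 = 0, y17 = 1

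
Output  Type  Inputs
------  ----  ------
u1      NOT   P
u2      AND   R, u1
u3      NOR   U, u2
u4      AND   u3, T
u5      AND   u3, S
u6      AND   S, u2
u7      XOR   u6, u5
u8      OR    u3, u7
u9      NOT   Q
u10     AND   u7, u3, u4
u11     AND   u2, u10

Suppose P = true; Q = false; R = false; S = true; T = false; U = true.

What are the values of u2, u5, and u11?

u2 = false, u5 = false, u11 = false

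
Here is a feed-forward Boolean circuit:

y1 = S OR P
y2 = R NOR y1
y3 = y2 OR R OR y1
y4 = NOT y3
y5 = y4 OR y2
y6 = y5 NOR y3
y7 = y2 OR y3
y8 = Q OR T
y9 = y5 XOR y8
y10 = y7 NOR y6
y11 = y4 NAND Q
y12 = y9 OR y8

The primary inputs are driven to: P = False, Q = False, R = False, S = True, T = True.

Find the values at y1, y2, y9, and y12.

y1 = S OR P = True OR False = True
y2 = R NOR y1 = False NOR True = False
y3 = y2 OR R OR y1 = False OR False OR True = True
y4 = NOT y3 = NOT True = False
y5 = y4 OR y2 = False OR False = False
y8 = Q OR T = False OR True = True
y9 = y5 XOR y8 = False XOR True = True
y12 = y9 OR y8 = True OR True = True

y1 = True; y2 = False; y9 = True; y12 = True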